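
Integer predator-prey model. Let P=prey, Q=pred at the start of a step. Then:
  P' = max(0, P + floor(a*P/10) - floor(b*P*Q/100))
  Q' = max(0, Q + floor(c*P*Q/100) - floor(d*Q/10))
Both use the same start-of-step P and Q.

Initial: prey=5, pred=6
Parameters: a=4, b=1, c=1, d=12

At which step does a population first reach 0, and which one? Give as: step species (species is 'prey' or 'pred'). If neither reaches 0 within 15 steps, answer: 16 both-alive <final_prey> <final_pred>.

Answer: 1 pred

Derivation:
Step 1: prey: 5+2-0=7; pred: 6+0-7=0
First extinction: pred at step 1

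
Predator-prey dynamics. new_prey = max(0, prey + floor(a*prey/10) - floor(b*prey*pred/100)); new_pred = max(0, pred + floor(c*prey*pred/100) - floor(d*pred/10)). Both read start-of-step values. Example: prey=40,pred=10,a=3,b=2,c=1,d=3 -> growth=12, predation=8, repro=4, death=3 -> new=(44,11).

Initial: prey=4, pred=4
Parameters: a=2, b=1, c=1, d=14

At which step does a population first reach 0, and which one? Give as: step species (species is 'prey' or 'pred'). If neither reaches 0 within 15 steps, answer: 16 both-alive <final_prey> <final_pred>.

Step 1: prey: 4+0-0=4; pred: 4+0-5=0
First extinction: pred at step 1

Answer: 1 pred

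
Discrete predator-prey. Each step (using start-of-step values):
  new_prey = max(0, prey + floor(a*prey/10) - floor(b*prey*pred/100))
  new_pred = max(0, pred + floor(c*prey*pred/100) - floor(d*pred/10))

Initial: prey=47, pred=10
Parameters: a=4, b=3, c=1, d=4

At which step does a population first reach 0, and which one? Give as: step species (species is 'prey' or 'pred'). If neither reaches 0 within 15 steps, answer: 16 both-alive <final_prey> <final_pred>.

Step 1: prey: 47+18-14=51; pred: 10+4-4=10
Step 2: prey: 51+20-15=56; pred: 10+5-4=11
Step 3: prey: 56+22-18=60; pred: 11+6-4=13
Step 4: prey: 60+24-23=61; pred: 13+7-5=15
Step 5: prey: 61+24-27=58; pred: 15+9-6=18
Step 6: prey: 58+23-31=50; pred: 18+10-7=21
Step 7: prey: 50+20-31=39; pred: 21+10-8=23
Step 8: prey: 39+15-26=28; pred: 23+8-9=22
Step 9: prey: 28+11-18=21; pred: 22+6-8=20
Step 10: prey: 21+8-12=17; pred: 20+4-8=16
Step 11: prey: 17+6-8=15; pred: 16+2-6=12
Step 12: prey: 15+6-5=16; pred: 12+1-4=9
Step 13: prey: 16+6-4=18; pred: 9+1-3=7
Step 14: prey: 18+7-3=22; pred: 7+1-2=6
Step 15: prey: 22+8-3=27; pred: 6+1-2=5
No extinction within 15 steps

Answer: 16 both-alive 27 5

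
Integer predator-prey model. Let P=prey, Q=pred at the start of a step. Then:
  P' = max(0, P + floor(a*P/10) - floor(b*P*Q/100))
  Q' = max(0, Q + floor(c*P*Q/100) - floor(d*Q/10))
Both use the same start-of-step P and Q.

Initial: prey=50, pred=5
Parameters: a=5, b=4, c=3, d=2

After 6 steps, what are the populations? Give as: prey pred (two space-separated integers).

Step 1: prey: 50+25-10=65; pred: 5+7-1=11
Step 2: prey: 65+32-28=69; pred: 11+21-2=30
Step 3: prey: 69+34-82=21; pred: 30+62-6=86
Step 4: prey: 21+10-72=0; pred: 86+54-17=123
Step 5: prey: 0+0-0=0; pred: 123+0-24=99
Step 6: prey: 0+0-0=0; pred: 99+0-19=80

Answer: 0 80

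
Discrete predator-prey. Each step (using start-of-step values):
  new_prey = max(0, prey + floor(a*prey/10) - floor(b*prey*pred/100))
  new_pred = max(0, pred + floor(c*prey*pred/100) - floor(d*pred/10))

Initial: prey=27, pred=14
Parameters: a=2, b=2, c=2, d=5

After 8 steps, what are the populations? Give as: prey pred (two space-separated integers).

Step 1: prey: 27+5-7=25; pred: 14+7-7=14
Step 2: prey: 25+5-7=23; pred: 14+7-7=14
Step 3: prey: 23+4-6=21; pred: 14+6-7=13
Step 4: prey: 21+4-5=20; pred: 13+5-6=12
Step 5: prey: 20+4-4=20; pred: 12+4-6=10
Step 6: prey: 20+4-4=20; pred: 10+4-5=9
Step 7: prey: 20+4-3=21; pred: 9+3-4=8
Step 8: prey: 21+4-3=22; pred: 8+3-4=7

Answer: 22 7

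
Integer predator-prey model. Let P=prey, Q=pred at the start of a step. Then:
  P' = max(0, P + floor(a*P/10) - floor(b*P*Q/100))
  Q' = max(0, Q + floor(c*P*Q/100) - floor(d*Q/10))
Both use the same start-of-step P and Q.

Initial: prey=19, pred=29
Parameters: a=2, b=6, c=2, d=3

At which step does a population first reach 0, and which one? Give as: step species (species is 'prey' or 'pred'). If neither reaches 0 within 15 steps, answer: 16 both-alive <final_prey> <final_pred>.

Answer: 1 prey

Derivation:
Step 1: prey: 19+3-33=0; pred: 29+11-8=32
First extinction: prey at step 1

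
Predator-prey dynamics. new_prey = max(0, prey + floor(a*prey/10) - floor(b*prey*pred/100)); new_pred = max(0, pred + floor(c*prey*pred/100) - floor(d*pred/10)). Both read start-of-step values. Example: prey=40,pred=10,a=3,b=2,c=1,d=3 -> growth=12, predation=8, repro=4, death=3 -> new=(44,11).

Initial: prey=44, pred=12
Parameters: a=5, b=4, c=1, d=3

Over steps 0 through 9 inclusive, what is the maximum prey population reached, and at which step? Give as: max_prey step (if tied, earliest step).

Step 1: prey: 44+22-21=45; pred: 12+5-3=14
Step 2: prey: 45+22-25=42; pred: 14+6-4=16
Step 3: prey: 42+21-26=37; pred: 16+6-4=18
Step 4: prey: 37+18-26=29; pred: 18+6-5=19
Step 5: prey: 29+14-22=21; pred: 19+5-5=19
Step 6: prey: 21+10-15=16; pred: 19+3-5=17
Step 7: prey: 16+8-10=14; pred: 17+2-5=14
Step 8: prey: 14+7-7=14; pred: 14+1-4=11
Step 9: prey: 14+7-6=15; pred: 11+1-3=9
Max prey = 45 at step 1

Answer: 45 1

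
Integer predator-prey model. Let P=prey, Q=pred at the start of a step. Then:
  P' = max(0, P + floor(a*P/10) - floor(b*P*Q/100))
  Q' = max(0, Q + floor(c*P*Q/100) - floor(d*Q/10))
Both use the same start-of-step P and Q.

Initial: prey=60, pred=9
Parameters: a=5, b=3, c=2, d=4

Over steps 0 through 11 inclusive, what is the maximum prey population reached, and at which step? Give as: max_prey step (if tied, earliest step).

Answer: 76 2

Derivation:
Step 1: prey: 60+30-16=74; pred: 9+10-3=16
Step 2: prey: 74+37-35=76; pred: 16+23-6=33
Step 3: prey: 76+38-75=39; pred: 33+50-13=70
Step 4: prey: 39+19-81=0; pred: 70+54-28=96
Step 5: prey: 0+0-0=0; pred: 96+0-38=58
Step 6: prey: 0+0-0=0; pred: 58+0-23=35
Step 7: prey: 0+0-0=0; pred: 35+0-14=21
Step 8: prey: 0+0-0=0; pred: 21+0-8=13
Step 9: prey: 0+0-0=0; pred: 13+0-5=8
Step 10: prey: 0+0-0=0; pred: 8+0-3=5
Step 11: prey: 0+0-0=0; pred: 5+0-2=3
Max prey = 76 at step 2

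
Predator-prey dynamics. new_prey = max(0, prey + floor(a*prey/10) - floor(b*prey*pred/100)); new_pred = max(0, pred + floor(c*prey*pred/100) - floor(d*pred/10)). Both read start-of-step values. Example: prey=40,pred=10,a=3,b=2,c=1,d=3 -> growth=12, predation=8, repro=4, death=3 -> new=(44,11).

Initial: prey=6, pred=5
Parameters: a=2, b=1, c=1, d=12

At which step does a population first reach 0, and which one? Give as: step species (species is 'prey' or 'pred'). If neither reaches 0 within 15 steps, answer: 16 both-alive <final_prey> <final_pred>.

Answer: 1 pred

Derivation:
Step 1: prey: 6+1-0=7; pred: 5+0-6=0
First extinction: pred at step 1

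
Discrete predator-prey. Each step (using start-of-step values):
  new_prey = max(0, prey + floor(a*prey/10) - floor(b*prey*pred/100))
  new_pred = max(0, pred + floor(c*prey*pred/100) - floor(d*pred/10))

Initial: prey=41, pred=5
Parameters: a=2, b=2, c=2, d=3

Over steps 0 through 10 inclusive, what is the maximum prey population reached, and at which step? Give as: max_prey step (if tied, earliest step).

Step 1: prey: 41+8-4=45; pred: 5+4-1=8
Step 2: prey: 45+9-7=47; pred: 8+7-2=13
Step 3: prey: 47+9-12=44; pred: 13+12-3=22
Step 4: prey: 44+8-19=33; pred: 22+19-6=35
Step 5: prey: 33+6-23=16; pred: 35+23-10=48
Step 6: prey: 16+3-15=4; pred: 48+15-14=49
Step 7: prey: 4+0-3=1; pred: 49+3-14=38
Step 8: prey: 1+0-0=1; pred: 38+0-11=27
Step 9: prey: 1+0-0=1; pred: 27+0-8=19
Step 10: prey: 1+0-0=1; pred: 19+0-5=14
Max prey = 47 at step 2

Answer: 47 2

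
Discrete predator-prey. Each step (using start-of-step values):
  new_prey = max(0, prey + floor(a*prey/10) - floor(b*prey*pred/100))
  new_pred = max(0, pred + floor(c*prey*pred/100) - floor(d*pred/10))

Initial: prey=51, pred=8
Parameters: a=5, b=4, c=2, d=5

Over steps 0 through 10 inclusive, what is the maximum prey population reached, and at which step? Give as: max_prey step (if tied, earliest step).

Step 1: prey: 51+25-16=60; pred: 8+8-4=12
Step 2: prey: 60+30-28=62; pred: 12+14-6=20
Step 3: prey: 62+31-49=44; pred: 20+24-10=34
Step 4: prey: 44+22-59=7; pred: 34+29-17=46
Step 5: prey: 7+3-12=0; pred: 46+6-23=29
Step 6: prey: 0+0-0=0; pred: 29+0-14=15
Step 7: prey: 0+0-0=0; pred: 15+0-7=8
Step 8: prey: 0+0-0=0; pred: 8+0-4=4
Step 9: prey: 0+0-0=0; pred: 4+0-2=2
Step 10: prey: 0+0-0=0; pred: 2+0-1=1
Max prey = 62 at step 2

Answer: 62 2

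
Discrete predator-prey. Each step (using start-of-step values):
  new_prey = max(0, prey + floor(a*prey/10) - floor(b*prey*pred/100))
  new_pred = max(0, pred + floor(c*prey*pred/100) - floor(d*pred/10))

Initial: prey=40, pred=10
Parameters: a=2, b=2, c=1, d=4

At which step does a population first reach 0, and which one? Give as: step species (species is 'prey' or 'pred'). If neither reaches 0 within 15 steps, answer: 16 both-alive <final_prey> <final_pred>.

Answer: 16 both-alive 40 10

Derivation:
Step 1: prey: 40+8-8=40; pred: 10+4-4=10
Steps 2-15: state stable at prey=40, pred=10 (no change)
No extinction within 15 steps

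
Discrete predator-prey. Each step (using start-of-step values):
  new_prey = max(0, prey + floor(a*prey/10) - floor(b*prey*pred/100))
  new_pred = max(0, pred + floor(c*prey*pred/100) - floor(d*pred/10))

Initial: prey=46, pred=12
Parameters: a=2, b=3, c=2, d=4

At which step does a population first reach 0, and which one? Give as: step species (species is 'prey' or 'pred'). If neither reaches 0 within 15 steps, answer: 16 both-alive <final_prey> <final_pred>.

Step 1: prey: 46+9-16=39; pred: 12+11-4=19
Step 2: prey: 39+7-22=24; pred: 19+14-7=26
Step 3: prey: 24+4-18=10; pred: 26+12-10=28
Step 4: prey: 10+2-8=4; pred: 28+5-11=22
Step 5: prey: 4+0-2=2; pred: 22+1-8=15
Step 6: prey: 2+0-0=2; pred: 15+0-6=9
Step 7: prey: 2+0-0=2; pred: 9+0-3=6
Step 8: prey: 2+0-0=2; pred: 6+0-2=4
Step 9: prey: 2+0-0=2; pred: 4+0-1=3
Step 10: prey: 2+0-0=2; pred: 3+0-1=2
Step 11: prey: 2+0-0=2; pred: 2+0-0=2
Steps 12-15: state stable at prey=2, pred=2 (no change)
No extinction within 15 steps

Answer: 16 both-alive 2 2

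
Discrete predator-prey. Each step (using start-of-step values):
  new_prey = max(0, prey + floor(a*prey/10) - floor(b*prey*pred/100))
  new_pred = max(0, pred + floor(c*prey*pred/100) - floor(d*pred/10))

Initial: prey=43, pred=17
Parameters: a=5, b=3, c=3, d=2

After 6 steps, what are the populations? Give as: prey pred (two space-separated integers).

Answer: 0 52

Derivation:
Step 1: prey: 43+21-21=43; pred: 17+21-3=35
Step 2: prey: 43+21-45=19; pred: 35+45-7=73
Step 3: prey: 19+9-41=0; pred: 73+41-14=100
Step 4: prey: 0+0-0=0; pred: 100+0-20=80
Step 5: prey: 0+0-0=0; pred: 80+0-16=64
Step 6: prey: 0+0-0=0; pred: 64+0-12=52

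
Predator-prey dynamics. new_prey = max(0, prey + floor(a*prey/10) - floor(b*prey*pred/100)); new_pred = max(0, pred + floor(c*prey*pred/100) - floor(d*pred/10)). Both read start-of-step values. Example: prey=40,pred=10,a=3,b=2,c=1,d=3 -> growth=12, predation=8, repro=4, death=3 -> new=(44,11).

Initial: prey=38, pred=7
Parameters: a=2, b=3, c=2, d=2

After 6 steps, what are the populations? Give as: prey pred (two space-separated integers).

Step 1: prey: 38+7-7=38; pred: 7+5-1=11
Step 2: prey: 38+7-12=33; pred: 11+8-2=17
Step 3: prey: 33+6-16=23; pred: 17+11-3=25
Step 4: prey: 23+4-17=10; pred: 25+11-5=31
Step 5: prey: 10+2-9=3; pred: 31+6-6=31
Step 6: prey: 3+0-2=1; pred: 31+1-6=26

Answer: 1 26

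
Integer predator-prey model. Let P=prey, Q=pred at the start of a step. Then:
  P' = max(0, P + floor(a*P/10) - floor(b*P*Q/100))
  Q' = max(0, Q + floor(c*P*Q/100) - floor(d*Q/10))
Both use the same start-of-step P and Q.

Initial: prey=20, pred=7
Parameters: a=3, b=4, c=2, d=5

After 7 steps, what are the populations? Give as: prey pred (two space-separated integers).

Answer: 35 6

Derivation:
Step 1: prey: 20+6-5=21; pred: 7+2-3=6
Step 2: prey: 21+6-5=22; pred: 6+2-3=5
Step 3: prey: 22+6-4=24; pred: 5+2-2=5
Step 4: prey: 24+7-4=27; pred: 5+2-2=5
Step 5: prey: 27+8-5=30; pred: 5+2-2=5
Step 6: prey: 30+9-6=33; pred: 5+3-2=6
Step 7: prey: 33+9-7=35; pred: 6+3-3=6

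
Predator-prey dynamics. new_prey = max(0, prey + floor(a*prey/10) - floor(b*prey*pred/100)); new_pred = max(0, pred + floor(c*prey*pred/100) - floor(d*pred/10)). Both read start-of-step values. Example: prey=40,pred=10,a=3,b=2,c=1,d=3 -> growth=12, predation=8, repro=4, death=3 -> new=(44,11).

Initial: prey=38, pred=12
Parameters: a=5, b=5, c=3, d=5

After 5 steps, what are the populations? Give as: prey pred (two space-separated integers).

Step 1: prey: 38+19-22=35; pred: 12+13-6=19
Step 2: prey: 35+17-33=19; pred: 19+19-9=29
Step 3: prey: 19+9-27=1; pred: 29+16-14=31
Step 4: prey: 1+0-1=0; pred: 31+0-15=16
Step 5: prey: 0+0-0=0; pred: 16+0-8=8

Answer: 0 8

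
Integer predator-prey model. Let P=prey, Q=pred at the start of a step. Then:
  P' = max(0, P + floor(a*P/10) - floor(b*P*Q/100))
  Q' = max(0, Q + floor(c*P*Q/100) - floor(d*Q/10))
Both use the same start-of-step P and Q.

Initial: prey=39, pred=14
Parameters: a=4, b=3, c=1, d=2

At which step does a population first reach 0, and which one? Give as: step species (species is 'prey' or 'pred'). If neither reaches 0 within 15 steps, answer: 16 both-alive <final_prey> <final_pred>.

Answer: 16 both-alive 13 5

Derivation:
Step 1: prey: 39+15-16=38; pred: 14+5-2=17
Step 2: prey: 38+15-19=34; pred: 17+6-3=20
Step 3: prey: 34+13-20=27; pred: 20+6-4=22
Step 4: prey: 27+10-17=20; pred: 22+5-4=23
Step 5: prey: 20+8-13=15; pred: 23+4-4=23
Step 6: prey: 15+6-10=11; pred: 23+3-4=22
Step 7: prey: 11+4-7=8; pred: 22+2-4=20
Step 8: prey: 8+3-4=7; pred: 20+1-4=17
Step 9: prey: 7+2-3=6; pred: 17+1-3=15
Step 10: prey: 6+2-2=6; pred: 15+0-3=12
Step 11: prey: 6+2-2=6; pred: 12+0-2=10
Step 12: prey: 6+2-1=7; pred: 10+0-2=8
Step 13: prey: 7+2-1=8; pred: 8+0-1=7
Step 14: prey: 8+3-1=10; pred: 7+0-1=6
Step 15: prey: 10+4-1=13; pred: 6+0-1=5
No extinction within 15 steps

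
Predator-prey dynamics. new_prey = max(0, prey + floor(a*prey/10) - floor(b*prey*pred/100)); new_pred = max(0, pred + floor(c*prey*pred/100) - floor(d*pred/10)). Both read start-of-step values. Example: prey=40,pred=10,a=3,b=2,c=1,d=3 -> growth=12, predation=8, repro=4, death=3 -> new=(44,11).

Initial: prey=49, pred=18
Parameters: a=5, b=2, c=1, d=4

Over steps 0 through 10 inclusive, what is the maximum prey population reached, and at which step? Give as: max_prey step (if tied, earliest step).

Step 1: prey: 49+24-17=56; pred: 18+8-7=19
Step 2: prey: 56+28-21=63; pred: 19+10-7=22
Step 3: prey: 63+31-27=67; pred: 22+13-8=27
Step 4: prey: 67+33-36=64; pred: 27+18-10=35
Step 5: prey: 64+32-44=52; pred: 35+22-14=43
Step 6: prey: 52+26-44=34; pred: 43+22-17=48
Step 7: prey: 34+17-32=19; pred: 48+16-19=45
Step 8: prey: 19+9-17=11; pred: 45+8-18=35
Step 9: prey: 11+5-7=9; pred: 35+3-14=24
Step 10: prey: 9+4-4=9; pred: 24+2-9=17
Max prey = 67 at step 3

Answer: 67 3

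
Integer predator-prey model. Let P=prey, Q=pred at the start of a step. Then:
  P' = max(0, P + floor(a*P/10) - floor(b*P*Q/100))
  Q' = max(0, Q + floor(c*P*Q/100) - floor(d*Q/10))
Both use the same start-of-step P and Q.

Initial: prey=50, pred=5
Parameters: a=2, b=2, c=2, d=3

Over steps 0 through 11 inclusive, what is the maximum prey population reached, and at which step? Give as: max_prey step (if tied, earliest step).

Answer: 57 2

Derivation:
Step 1: prey: 50+10-5=55; pred: 5+5-1=9
Step 2: prey: 55+11-9=57; pred: 9+9-2=16
Step 3: prey: 57+11-18=50; pred: 16+18-4=30
Step 4: prey: 50+10-30=30; pred: 30+30-9=51
Step 5: prey: 30+6-30=6; pred: 51+30-15=66
Step 6: prey: 6+1-7=0; pred: 66+7-19=54
Step 7: prey: 0+0-0=0; pred: 54+0-16=38
Step 8: prey: 0+0-0=0; pred: 38+0-11=27
Step 9: prey: 0+0-0=0; pred: 27+0-8=19
Step 10: prey: 0+0-0=0; pred: 19+0-5=14
Step 11: prey: 0+0-0=0; pred: 14+0-4=10
Max prey = 57 at step 2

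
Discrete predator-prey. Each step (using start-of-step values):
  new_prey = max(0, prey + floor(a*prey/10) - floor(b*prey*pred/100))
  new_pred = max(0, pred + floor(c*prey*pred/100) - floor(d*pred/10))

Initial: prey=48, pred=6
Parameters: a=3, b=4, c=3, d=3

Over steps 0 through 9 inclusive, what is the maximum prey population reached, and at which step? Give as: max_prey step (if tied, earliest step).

Answer: 51 1

Derivation:
Step 1: prey: 48+14-11=51; pred: 6+8-1=13
Step 2: prey: 51+15-26=40; pred: 13+19-3=29
Step 3: prey: 40+12-46=6; pred: 29+34-8=55
Step 4: prey: 6+1-13=0; pred: 55+9-16=48
Step 5: prey: 0+0-0=0; pred: 48+0-14=34
Step 6: prey: 0+0-0=0; pred: 34+0-10=24
Step 7: prey: 0+0-0=0; pred: 24+0-7=17
Step 8: prey: 0+0-0=0; pred: 17+0-5=12
Step 9: prey: 0+0-0=0; pred: 12+0-3=9
Max prey = 51 at step 1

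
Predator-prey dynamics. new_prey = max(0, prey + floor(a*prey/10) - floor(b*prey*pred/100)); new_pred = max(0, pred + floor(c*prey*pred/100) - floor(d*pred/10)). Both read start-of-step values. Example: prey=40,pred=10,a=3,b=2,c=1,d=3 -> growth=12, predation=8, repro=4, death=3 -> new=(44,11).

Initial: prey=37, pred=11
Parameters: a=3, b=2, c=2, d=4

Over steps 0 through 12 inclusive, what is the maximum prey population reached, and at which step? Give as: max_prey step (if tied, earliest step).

Step 1: prey: 37+11-8=40; pred: 11+8-4=15
Step 2: prey: 40+12-12=40; pred: 15+12-6=21
Step 3: prey: 40+12-16=36; pred: 21+16-8=29
Step 4: prey: 36+10-20=26; pred: 29+20-11=38
Step 5: prey: 26+7-19=14; pred: 38+19-15=42
Step 6: prey: 14+4-11=7; pred: 42+11-16=37
Step 7: prey: 7+2-5=4; pred: 37+5-14=28
Step 8: prey: 4+1-2=3; pred: 28+2-11=19
Step 9: prey: 3+0-1=2; pred: 19+1-7=13
Step 10: prey: 2+0-0=2; pred: 13+0-5=8
Step 11: prey: 2+0-0=2; pred: 8+0-3=5
Step 12: prey: 2+0-0=2; pred: 5+0-2=3
Max prey = 40 at step 1

Answer: 40 1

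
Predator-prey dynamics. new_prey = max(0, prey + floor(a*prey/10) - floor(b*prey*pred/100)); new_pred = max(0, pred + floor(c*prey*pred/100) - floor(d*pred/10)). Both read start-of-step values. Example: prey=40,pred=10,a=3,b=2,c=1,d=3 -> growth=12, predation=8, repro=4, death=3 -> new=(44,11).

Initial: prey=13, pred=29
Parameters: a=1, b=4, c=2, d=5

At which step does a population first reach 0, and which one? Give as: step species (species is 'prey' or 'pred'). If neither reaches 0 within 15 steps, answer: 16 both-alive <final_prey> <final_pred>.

Step 1: prey: 13+1-15=0; pred: 29+7-14=22
First extinction: prey at step 1

Answer: 1 prey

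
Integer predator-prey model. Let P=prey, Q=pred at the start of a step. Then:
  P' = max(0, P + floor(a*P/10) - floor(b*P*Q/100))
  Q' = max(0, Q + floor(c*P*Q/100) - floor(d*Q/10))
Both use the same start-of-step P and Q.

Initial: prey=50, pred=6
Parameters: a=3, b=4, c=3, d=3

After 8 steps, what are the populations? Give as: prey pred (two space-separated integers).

Step 1: prey: 50+15-12=53; pred: 6+9-1=14
Step 2: prey: 53+15-29=39; pred: 14+22-4=32
Step 3: prey: 39+11-49=1; pred: 32+37-9=60
Step 4: prey: 1+0-2=0; pred: 60+1-18=43
Step 5: prey: 0+0-0=0; pred: 43+0-12=31
Step 6: prey: 0+0-0=0; pred: 31+0-9=22
Step 7: prey: 0+0-0=0; pred: 22+0-6=16
Step 8: prey: 0+0-0=0; pred: 16+0-4=12

Answer: 0 12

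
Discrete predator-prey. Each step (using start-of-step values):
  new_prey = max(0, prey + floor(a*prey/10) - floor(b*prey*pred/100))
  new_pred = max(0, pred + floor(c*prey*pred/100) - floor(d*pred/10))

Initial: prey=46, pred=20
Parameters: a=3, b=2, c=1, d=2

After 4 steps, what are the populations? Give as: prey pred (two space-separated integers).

Step 1: prey: 46+13-18=41; pred: 20+9-4=25
Step 2: prey: 41+12-20=33; pred: 25+10-5=30
Step 3: prey: 33+9-19=23; pred: 30+9-6=33
Step 4: prey: 23+6-15=14; pred: 33+7-6=34

Answer: 14 34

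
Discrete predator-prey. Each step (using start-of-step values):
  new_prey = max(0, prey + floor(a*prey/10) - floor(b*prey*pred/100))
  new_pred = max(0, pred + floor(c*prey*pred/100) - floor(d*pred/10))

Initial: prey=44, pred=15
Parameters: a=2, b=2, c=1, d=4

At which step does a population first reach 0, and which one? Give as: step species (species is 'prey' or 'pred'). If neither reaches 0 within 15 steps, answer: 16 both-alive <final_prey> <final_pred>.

Answer: 16 both-alive 47 8

Derivation:
Step 1: prey: 44+8-13=39; pred: 15+6-6=15
Step 2: prey: 39+7-11=35; pred: 15+5-6=14
Step 3: prey: 35+7-9=33; pred: 14+4-5=13
Step 4: prey: 33+6-8=31; pred: 13+4-5=12
Step 5: prey: 31+6-7=30; pred: 12+3-4=11
Step 6: prey: 30+6-6=30; pred: 11+3-4=10
Step 7: prey: 30+6-6=30; pred: 10+3-4=9
Step 8: prey: 30+6-5=31; pred: 9+2-3=8
Step 9: prey: 31+6-4=33; pred: 8+2-3=7
Step 10: prey: 33+6-4=35; pred: 7+2-2=7
Step 11: prey: 35+7-4=38; pred: 7+2-2=7
Step 12: prey: 38+7-5=40; pred: 7+2-2=7
Step 13: prey: 40+8-5=43; pred: 7+2-2=7
Step 14: prey: 43+8-6=45; pred: 7+3-2=8
Step 15: prey: 45+9-7=47; pred: 8+3-3=8
No extinction within 15 steps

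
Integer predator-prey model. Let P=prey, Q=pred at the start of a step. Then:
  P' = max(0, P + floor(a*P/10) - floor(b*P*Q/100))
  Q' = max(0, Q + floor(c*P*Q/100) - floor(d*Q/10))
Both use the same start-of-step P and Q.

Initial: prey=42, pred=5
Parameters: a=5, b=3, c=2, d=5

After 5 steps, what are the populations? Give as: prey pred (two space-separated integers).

Step 1: prey: 42+21-6=57; pred: 5+4-2=7
Step 2: prey: 57+28-11=74; pred: 7+7-3=11
Step 3: prey: 74+37-24=87; pred: 11+16-5=22
Step 4: prey: 87+43-57=73; pred: 22+38-11=49
Step 5: prey: 73+36-107=2; pred: 49+71-24=96

Answer: 2 96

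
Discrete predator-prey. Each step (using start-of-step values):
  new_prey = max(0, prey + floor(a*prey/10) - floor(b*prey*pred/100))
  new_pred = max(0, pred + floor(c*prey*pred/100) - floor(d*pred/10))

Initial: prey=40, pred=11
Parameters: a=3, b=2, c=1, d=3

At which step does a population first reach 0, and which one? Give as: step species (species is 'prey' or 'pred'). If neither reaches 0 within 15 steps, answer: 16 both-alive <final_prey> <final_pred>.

Step 1: prey: 40+12-8=44; pred: 11+4-3=12
Step 2: prey: 44+13-10=47; pred: 12+5-3=14
Step 3: prey: 47+14-13=48; pred: 14+6-4=16
Step 4: prey: 48+14-15=47; pred: 16+7-4=19
Step 5: prey: 47+14-17=44; pred: 19+8-5=22
Step 6: prey: 44+13-19=38; pred: 22+9-6=25
Step 7: prey: 38+11-19=30; pred: 25+9-7=27
Step 8: prey: 30+9-16=23; pred: 27+8-8=27
Step 9: prey: 23+6-12=17; pred: 27+6-8=25
Step 10: prey: 17+5-8=14; pred: 25+4-7=22
Step 11: prey: 14+4-6=12; pred: 22+3-6=19
Step 12: prey: 12+3-4=11; pred: 19+2-5=16
Step 13: prey: 11+3-3=11; pred: 16+1-4=13
Step 14: prey: 11+3-2=12; pred: 13+1-3=11
Step 15: prey: 12+3-2=13; pred: 11+1-3=9
No extinction within 15 steps

Answer: 16 both-alive 13 9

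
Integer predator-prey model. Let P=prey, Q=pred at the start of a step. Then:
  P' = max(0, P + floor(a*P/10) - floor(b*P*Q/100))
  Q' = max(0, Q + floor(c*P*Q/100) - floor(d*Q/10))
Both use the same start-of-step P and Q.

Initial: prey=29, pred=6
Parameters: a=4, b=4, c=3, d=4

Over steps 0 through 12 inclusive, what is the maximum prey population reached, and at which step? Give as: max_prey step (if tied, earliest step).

Answer: 35 2

Derivation:
Step 1: prey: 29+11-6=34; pred: 6+5-2=9
Step 2: prey: 34+13-12=35; pred: 9+9-3=15
Step 3: prey: 35+14-21=28; pred: 15+15-6=24
Step 4: prey: 28+11-26=13; pred: 24+20-9=35
Step 5: prey: 13+5-18=0; pred: 35+13-14=34
Step 6: prey: 0+0-0=0; pred: 34+0-13=21
Step 7: prey: 0+0-0=0; pred: 21+0-8=13
Step 8: prey: 0+0-0=0; pred: 13+0-5=8
Step 9: prey: 0+0-0=0; pred: 8+0-3=5
Step 10: prey: 0+0-0=0; pred: 5+0-2=3
Step 11: prey: 0+0-0=0; pred: 3+0-1=2
Step 12: prey: 0+0-0=0; pred: 2+0-0=2
Max prey = 35 at step 2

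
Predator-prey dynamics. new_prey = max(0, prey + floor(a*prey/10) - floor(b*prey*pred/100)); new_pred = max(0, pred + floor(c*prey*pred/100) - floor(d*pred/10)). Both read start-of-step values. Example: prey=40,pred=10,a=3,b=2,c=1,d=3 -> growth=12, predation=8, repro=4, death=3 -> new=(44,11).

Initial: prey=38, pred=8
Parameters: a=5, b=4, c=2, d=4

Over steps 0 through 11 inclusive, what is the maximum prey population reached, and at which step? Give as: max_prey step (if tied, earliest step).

Step 1: prey: 38+19-12=45; pred: 8+6-3=11
Step 2: prey: 45+22-19=48; pred: 11+9-4=16
Step 3: prey: 48+24-30=42; pred: 16+15-6=25
Step 4: prey: 42+21-42=21; pred: 25+21-10=36
Step 5: prey: 21+10-30=1; pred: 36+15-14=37
Step 6: prey: 1+0-1=0; pred: 37+0-14=23
Step 7: prey: 0+0-0=0; pred: 23+0-9=14
Step 8: prey: 0+0-0=0; pred: 14+0-5=9
Step 9: prey: 0+0-0=0; pred: 9+0-3=6
Step 10: prey: 0+0-0=0; pred: 6+0-2=4
Step 11: prey: 0+0-0=0; pred: 4+0-1=3
Max prey = 48 at step 2

Answer: 48 2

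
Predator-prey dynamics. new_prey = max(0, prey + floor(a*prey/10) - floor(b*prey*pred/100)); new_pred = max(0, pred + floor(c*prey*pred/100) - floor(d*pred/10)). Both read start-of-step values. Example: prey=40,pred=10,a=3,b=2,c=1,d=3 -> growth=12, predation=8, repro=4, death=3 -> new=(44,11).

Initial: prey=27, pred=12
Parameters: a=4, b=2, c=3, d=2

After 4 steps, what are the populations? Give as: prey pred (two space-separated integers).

Step 1: prey: 27+10-6=31; pred: 12+9-2=19
Step 2: prey: 31+12-11=32; pred: 19+17-3=33
Step 3: prey: 32+12-21=23; pred: 33+31-6=58
Step 4: prey: 23+9-26=6; pred: 58+40-11=87

Answer: 6 87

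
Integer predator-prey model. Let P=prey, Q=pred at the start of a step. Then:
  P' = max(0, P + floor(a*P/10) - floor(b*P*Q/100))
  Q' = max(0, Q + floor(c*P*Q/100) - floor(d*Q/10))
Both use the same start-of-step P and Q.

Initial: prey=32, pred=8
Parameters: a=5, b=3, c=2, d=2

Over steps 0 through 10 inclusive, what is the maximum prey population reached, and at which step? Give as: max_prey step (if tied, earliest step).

Step 1: prey: 32+16-7=41; pred: 8+5-1=12
Step 2: prey: 41+20-14=47; pred: 12+9-2=19
Step 3: prey: 47+23-26=44; pred: 19+17-3=33
Step 4: prey: 44+22-43=23; pred: 33+29-6=56
Step 5: prey: 23+11-38=0; pred: 56+25-11=70
Step 6: prey: 0+0-0=0; pred: 70+0-14=56
Step 7: prey: 0+0-0=0; pred: 56+0-11=45
Step 8: prey: 0+0-0=0; pred: 45+0-9=36
Step 9: prey: 0+0-0=0; pred: 36+0-7=29
Step 10: prey: 0+0-0=0; pred: 29+0-5=24
Max prey = 47 at step 2

Answer: 47 2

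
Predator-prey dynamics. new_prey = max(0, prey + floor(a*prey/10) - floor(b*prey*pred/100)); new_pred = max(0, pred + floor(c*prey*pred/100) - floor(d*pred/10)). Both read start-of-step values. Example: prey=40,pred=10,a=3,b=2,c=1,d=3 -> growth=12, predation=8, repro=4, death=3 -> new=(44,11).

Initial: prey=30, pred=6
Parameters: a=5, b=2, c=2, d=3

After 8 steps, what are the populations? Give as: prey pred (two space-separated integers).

Answer: 0 81

Derivation:
Step 1: prey: 30+15-3=42; pred: 6+3-1=8
Step 2: prey: 42+21-6=57; pred: 8+6-2=12
Step 3: prey: 57+28-13=72; pred: 12+13-3=22
Step 4: prey: 72+36-31=77; pred: 22+31-6=47
Step 5: prey: 77+38-72=43; pred: 47+72-14=105
Step 6: prey: 43+21-90=0; pred: 105+90-31=164
Step 7: prey: 0+0-0=0; pred: 164+0-49=115
Step 8: prey: 0+0-0=0; pred: 115+0-34=81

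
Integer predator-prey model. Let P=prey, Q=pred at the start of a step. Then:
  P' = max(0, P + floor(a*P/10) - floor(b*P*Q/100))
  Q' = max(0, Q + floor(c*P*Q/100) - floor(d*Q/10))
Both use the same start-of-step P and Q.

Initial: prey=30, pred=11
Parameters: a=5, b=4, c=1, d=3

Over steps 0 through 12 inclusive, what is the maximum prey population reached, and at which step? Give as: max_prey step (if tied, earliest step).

Step 1: prey: 30+15-13=32; pred: 11+3-3=11
Step 2: prey: 32+16-14=34; pred: 11+3-3=11
Step 3: prey: 34+17-14=37; pred: 11+3-3=11
Step 4: prey: 37+18-16=39; pred: 11+4-3=12
Step 5: prey: 39+19-18=40; pred: 12+4-3=13
Step 6: prey: 40+20-20=40; pred: 13+5-3=15
Step 7: prey: 40+20-24=36; pred: 15+6-4=17
Step 8: prey: 36+18-24=30; pred: 17+6-5=18
Step 9: prey: 30+15-21=24; pred: 18+5-5=18
Step 10: prey: 24+12-17=19; pred: 18+4-5=17
Step 11: prey: 19+9-12=16; pred: 17+3-5=15
Step 12: prey: 16+8-9=15; pred: 15+2-4=13
Max prey = 40 at step 5

Answer: 40 5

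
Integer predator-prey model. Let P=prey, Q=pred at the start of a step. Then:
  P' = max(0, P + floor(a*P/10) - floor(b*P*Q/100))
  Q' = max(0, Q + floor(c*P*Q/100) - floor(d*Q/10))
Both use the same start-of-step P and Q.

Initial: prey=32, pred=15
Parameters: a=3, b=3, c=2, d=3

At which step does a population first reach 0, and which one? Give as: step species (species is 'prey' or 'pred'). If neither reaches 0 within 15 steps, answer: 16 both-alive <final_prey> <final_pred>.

Answer: 16 both-alive 2 3

Derivation:
Step 1: prey: 32+9-14=27; pred: 15+9-4=20
Step 2: prey: 27+8-16=19; pred: 20+10-6=24
Step 3: prey: 19+5-13=11; pred: 24+9-7=26
Step 4: prey: 11+3-8=6; pred: 26+5-7=24
Step 5: prey: 6+1-4=3; pred: 24+2-7=19
Step 6: prey: 3+0-1=2; pred: 19+1-5=15
Step 7: prey: 2+0-0=2; pred: 15+0-4=11
Step 8: prey: 2+0-0=2; pred: 11+0-3=8
Step 9: prey: 2+0-0=2; pred: 8+0-2=6
Step 10: prey: 2+0-0=2; pred: 6+0-1=5
Step 11: prey: 2+0-0=2; pred: 5+0-1=4
Step 12: prey: 2+0-0=2; pred: 4+0-1=3
Step 13: prey: 2+0-0=2; pred: 3+0-0=3
Steps 14-15: state stable at prey=2, pred=3 (no change)
No extinction within 15 steps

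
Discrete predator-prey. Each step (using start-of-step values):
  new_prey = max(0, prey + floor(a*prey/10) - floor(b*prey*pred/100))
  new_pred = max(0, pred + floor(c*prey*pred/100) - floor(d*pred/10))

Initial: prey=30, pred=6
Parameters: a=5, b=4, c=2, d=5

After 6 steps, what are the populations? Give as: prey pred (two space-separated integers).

Answer: 22 45

Derivation:
Step 1: prey: 30+15-7=38; pred: 6+3-3=6
Step 2: prey: 38+19-9=48; pred: 6+4-3=7
Step 3: prey: 48+24-13=59; pred: 7+6-3=10
Step 4: prey: 59+29-23=65; pred: 10+11-5=16
Step 5: prey: 65+32-41=56; pred: 16+20-8=28
Step 6: prey: 56+28-62=22; pred: 28+31-14=45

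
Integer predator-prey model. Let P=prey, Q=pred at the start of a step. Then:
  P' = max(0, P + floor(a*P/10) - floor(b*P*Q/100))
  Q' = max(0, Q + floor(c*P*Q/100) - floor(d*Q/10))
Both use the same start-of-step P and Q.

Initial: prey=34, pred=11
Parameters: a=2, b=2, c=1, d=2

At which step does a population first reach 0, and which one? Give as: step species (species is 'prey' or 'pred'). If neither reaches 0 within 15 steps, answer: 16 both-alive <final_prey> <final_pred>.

Answer: 16 both-alive 8 7

Derivation:
Step 1: prey: 34+6-7=33; pred: 11+3-2=12
Step 2: prey: 33+6-7=32; pred: 12+3-2=13
Step 3: prey: 32+6-8=30; pred: 13+4-2=15
Step 4: prey: 30+6-9=27; pred: 15+4-3=16
Step 5: prey: 27+5-8=24; pred: 16+4-3=17
Step 6: prey: 24+4-8=20; pred: 17+4-3=18
Step 7: prey: 20+4-7=17; pred: 18+3-3=18
Step 8: prey: 17+3-6=14; pred: 18+3-3=18
Step 9: prey: 14+2-5=11; pred: 18+2-3=17
Step 10: prey: 11+2-3=10; pred: 17+1-3=15
Step 11: prey: 10+2-3=9; pred: 15+1-3=13
Step 12: prey: 9+1-2=8; pred: 13+1-2=12
Step 13: prey: 8+1-1=8; pred: 12+0-2=10
Step 14: prey: 8+1-1=8; pred: 10+0-2=8
Step 15: prey: 8+1-1=8; pred: 8+0-1=7
No extinction within 15 steps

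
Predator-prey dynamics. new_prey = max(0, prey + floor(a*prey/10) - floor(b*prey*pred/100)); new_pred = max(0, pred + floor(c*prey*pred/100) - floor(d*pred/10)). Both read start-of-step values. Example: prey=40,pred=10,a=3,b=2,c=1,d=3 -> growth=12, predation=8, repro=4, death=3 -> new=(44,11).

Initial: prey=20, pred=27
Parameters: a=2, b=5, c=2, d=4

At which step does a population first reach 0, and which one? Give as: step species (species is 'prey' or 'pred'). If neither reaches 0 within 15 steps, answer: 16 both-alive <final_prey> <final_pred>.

Step 1: prey: 20+4-27=0; pred: 27+10-10=27
First extinction: prey at step 1

Answer: 1 prey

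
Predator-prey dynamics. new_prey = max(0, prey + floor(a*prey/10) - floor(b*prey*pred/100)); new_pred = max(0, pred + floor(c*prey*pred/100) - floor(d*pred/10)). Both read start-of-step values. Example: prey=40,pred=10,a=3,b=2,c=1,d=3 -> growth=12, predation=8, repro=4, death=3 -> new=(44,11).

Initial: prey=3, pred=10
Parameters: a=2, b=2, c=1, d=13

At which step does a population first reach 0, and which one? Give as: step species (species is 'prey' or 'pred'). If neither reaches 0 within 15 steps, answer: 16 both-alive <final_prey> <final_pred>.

Answer: 1 pred

Derivation:
Step 1: prey: 3+0-0=3; pred: 10+0-13=0
First extinction: pred at step 1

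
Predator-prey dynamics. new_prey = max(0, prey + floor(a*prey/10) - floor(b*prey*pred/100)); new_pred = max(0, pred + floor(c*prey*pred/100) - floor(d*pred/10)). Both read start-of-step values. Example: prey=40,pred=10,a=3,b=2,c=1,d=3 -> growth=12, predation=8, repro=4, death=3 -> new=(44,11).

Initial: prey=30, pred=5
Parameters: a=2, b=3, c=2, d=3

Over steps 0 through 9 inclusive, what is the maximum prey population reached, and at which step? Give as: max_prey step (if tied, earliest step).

Answer: 32 1

Derivation:
Step 1: prey: 30+6-4=32; pred: 5+3-1=7
Step 2: prey: 32+6-6=32; pred: 7+4-2=9
Step 3: prey: 32+6-8=30; pred: 9+5-2=12
Step 4: prey: 30+6-10=26; pred: 12+7-3=16
Step 5: prey: 26+5-12=19; pred: 16+8-4=20
Step 6: prey: 19+3-11=11; pred: 20+7-6=21
Step 7: prey: 11+2-6=7; pred: 21+4-6=19
Step 8: prey: 7+1-3=5; pred: 19+2-5=16
Step 9: prey: 5+1-2=4; pred: 16+1-4=13
Max prey = 32 at step 1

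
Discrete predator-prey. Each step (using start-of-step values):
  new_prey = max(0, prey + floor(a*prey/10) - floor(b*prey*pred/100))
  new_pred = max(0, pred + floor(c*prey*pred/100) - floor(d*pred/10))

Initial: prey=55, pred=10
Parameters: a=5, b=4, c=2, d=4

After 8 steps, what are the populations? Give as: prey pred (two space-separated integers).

Answer: 0 6

Derivation:
Step 1: prey: 55+27-22=60; pred: 10+11-4=17
Step 2: prey: 60+30-40=50; pred: 17+20-6=31
Step 3: prey: 50+25-62=13; pred: 31+31-12=50
Step 4: prey: 13+6-26=0; pred: 50+13-20=43
Step 5: prey: 0+0-0=0; pred: 43+0-17=26
Step 6: prey: 0+0-0=0; pred: 26+0-10=16
Step 7: prey: 0+0-0=0; pred: 16+0-6=10
Step 8: prey: 0+0-0=0; pred: 10+0-4=6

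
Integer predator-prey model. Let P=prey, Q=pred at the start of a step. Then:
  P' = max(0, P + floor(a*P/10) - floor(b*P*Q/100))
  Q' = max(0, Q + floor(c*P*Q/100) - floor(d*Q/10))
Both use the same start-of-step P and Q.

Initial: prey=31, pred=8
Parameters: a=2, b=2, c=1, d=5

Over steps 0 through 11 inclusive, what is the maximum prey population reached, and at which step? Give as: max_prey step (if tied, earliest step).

Answer: 105 11

Derivation:
Step 1: prey: 31+6-4=33; pred: 8+2-4=6
Step 2: prey: 33+6-3=36; pred: 6+1-3=4
Step 3: prey: 36+7-2=41; pred: 4+1-2=3
Step 4: prey: 41+8-2=47; pred: 3+1-1=3
Step 5: prey: 47+9-2=54; pred: 3+1-1=3
Step 6: prey: 54+10-3=61; pred: 3+1-1=3
Step 7: prey: 61+12-3=70; pred: 3+1-1=3
Step 8: prey: 70+14-4=80; pred: 3+2-1=4
Step 9: prey: 80+16-6=90; pred: 4+3-2=5
Step 10: prey: 90+18-9=99; pred: 5+4-2=7
Step 11: prey: 99+19-13=105; pred: 7+6-3=10
Max prey = 105 at step 11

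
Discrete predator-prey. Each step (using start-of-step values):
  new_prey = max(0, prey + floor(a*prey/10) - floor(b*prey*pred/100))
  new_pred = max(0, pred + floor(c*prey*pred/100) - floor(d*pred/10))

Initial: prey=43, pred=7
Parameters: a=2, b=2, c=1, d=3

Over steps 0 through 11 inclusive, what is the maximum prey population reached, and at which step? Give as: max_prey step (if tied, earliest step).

Step 1: prey: 43+8-6=45; pred: 7+3-2=8
Step 2: prey: 45+9-7=47; pred: 8+3-2=9
Step 3: prey: 47+9-8=48; pred: 9+4-2=11
Step 4: prey: 48+9-10=47; pred: 11+5-3=13
Step 5: prey: 47+9-12=44; pred: 13+6-3=16
Step 6: prey: 44+8-14=38; pred: 16+7-4=19
Step 7: prey: 38+7-14=31; pred: 19+7-5=21
Step 8: prey: 31+6-13=24; pred: 21+6-6=21
Step 9: prey: 24+4-10=18; pred: 21+5-6=20
Step 10: prey: 18+3-7=14; pred: 20+3-6=17
Step 11: prey: 14+2-4=12; pred: 17+2-5=14
Max prey = 48 at step 3

Answer: 48 3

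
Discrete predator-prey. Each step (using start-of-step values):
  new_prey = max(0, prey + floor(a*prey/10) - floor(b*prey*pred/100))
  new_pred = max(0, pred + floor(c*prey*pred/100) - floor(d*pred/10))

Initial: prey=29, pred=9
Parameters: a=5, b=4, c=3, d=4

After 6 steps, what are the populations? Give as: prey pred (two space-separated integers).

Answer: 0 19

Derivation:
Step 1: prey: 29+14-10=33; pred: 9+7-3=13
Step 2: prey: 33+16-17=32; pred: 13+12-5=20
Step 3: prey: 32+16-25=23; pred: 20+19-8=31
Step 4: prey: 23+11-28=6; pred: 31+21-12=40
Step 5: prey: 6+3-9=0; pred: 40+7-16=31
Step 6: prey: 0+0-0=0; pred: 31+0-12=19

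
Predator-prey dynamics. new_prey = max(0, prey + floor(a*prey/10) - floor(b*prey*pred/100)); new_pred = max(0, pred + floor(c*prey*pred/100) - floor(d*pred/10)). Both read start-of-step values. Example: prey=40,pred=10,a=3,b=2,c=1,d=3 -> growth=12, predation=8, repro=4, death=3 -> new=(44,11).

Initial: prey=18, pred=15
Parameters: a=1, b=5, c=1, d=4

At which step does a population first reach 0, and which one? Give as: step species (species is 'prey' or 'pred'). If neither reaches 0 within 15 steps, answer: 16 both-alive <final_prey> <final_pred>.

Answer: 16 both-alive 2 2

Derivation:
Step 1: prey: 18+1-13=6; pred: 15+2-6=11
Step 2: prey: 6+0-3=3; pred: 11+0-4=7
Step 3: prey: 3+0-1=2; pred: 7+0-2=5
Step 4: prey: 2+0-0=2; pred: 5+0-2=3
Step 5: prey: 2+0-0=2; pred: 3+0-1=2
Step 6: prey: 2+0-0=2; pred: 2+0-0=2
Steps 7-15: state stable at prey=2, pred=2 (no change)
No extinction within 15 steps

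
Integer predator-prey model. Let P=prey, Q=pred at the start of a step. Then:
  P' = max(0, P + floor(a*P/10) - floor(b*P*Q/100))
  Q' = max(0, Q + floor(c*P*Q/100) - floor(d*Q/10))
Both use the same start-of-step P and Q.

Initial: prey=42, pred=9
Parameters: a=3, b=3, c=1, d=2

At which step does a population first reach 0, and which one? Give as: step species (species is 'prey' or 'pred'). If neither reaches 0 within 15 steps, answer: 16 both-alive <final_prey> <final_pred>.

Step 1: prey: 42+12-11=43; pred: 9+3-1=11
Step 2: prey: 43+12-14=41; pred: 11+4-2=13
Step 3: prey: 41+12-15=38; pred: 13+5-2=16
Step 4: prey: 38+11-18=31; pred: 16+6-3=19
Step 5: prey: 31+9-17=23; pred: 19+5-3=21
Step 6: prey: 23+6-14=15; pred: 21+4-4=21
Step 7: prey: 15+4-9=10; pred: 21+3-4=20
Step 8: prey: 10+3-6=7; pred: 20+2-4=18
Step 9: prey: 7+2-3=6; pred: 18+1-3=16
Step 10: prey: 6+1-2=5; pred: 16+0-3=13
Step 11: prey: 5+1-1=5; pred: 13+0-2=11
Step 12: prey: 5+1-1=5; pred: 11+0-2=9
Step 13: prey: 5+1-1=5; pred: 9+0-1=8
Step 14: prey: 5+1-1=5; pred: 8+0-1=7
Step 15: prey: 5+1-1=5; pred: 7+0-1=6
No extinction within 15 steps

Answer: 16 both-alive 5 6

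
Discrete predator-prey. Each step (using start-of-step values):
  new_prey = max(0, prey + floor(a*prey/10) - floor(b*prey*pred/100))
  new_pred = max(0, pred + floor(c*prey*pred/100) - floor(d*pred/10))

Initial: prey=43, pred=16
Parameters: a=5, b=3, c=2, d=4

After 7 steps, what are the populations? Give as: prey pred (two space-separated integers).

Step 1: prey: 43+21-20=44; pred: 16+13-6=23
Step 2: prey: 44+22-30=36; pred: 23+20-9=34
Step 3: prey: 36+18-36=18; pred: 34+24-13=45
Step 4: prey: 18+9-24=3; pred: 45+16-18=43
Step 5: prey: 3+1-3=1; pred: 43+2-17=28
Step 6: prey: 1+0-0=1; pred: 28+0-11=17
Step 7: prey: 1+0-0=1; pred: 17+0-6=11

Answer: 1 11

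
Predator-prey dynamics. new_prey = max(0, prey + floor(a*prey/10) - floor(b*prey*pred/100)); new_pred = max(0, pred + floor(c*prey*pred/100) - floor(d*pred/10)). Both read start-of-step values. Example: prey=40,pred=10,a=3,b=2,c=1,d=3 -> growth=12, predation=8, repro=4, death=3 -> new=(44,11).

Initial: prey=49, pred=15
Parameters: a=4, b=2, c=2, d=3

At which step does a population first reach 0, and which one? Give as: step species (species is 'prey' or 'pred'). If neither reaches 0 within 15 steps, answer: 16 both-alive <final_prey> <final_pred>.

Step 1: prey: 49+19-14=54; pred: 15+14-4=25
Step 2: prey: 54+21-27=48; pred: 25+27-7=45
Step 3: prey: 48+19-43=24; pred: 45+43-13=75
Step 4: prey: 24+9-36=0; pred: 75+36-22=89
First extinction: prey at step 4

Answer: 4 prey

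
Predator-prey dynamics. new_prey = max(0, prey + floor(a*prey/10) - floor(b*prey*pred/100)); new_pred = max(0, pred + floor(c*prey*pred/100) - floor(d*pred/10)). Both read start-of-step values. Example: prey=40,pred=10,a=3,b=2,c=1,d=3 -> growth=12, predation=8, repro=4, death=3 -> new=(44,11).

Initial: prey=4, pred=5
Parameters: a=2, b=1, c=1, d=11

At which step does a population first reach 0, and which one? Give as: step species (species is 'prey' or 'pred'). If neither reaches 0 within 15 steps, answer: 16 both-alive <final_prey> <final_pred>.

Answer: 1 pred

Derivation:
Step 1: prey: 4+0-0=4; pred: 5+0-5=0
First extinction: pred at step 1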